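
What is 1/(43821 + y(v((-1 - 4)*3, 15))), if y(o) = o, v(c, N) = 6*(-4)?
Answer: 1/43797 ≈ 2.2833e-5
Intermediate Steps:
v(c, N) = -24
1/(43821 + y(v((-1 - 4)*3, 15))) = 1/(43821 - 24) = 1/43797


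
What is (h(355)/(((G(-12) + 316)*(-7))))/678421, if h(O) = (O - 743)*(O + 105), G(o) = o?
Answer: 11155/90229993 ≈ 0.00012363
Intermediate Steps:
h(O) = (-743 + O)*(105 + O)
(h(355)/(((G(-12) + 316)*(-7))))/678421 = ((-78015 + 355² - 638*355)/(((-12 + 316)*(-7))))/678421 = ((-78015 + 126025 - 226490)/((304*(-7))))*(1/678421) = -178480/(-2128)*(1/678421) = -178480*(-1/2128)*(1/678421) = (11155/133)*(1/678421) = 11155/90229993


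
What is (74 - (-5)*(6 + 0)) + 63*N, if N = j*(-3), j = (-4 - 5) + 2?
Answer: 1427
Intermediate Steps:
j = -7 (j = -9 + 2 = -7)
N = 21 (N = -7*(-3) = 21)
(74 - (-5)*(6 + 0)) + 63*N = (74 - (-5)*(6 + 0)) + 63*21 = (74 - (-5)*6) + 1323 = (74 - 1*(-30)) + 1323 = (74 + 30) + 1323 = 104 + 1323 = 1427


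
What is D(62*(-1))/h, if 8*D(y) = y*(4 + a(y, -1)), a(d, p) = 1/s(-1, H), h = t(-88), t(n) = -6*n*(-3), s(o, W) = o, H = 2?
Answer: 31/2112 ≈ 0.014678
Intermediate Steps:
t(n) = 18*n
h = -1584 (h = 18*(-88) = -1584)
a(d, p) = -1 (a(d, p) = 1/(-1) = -1)
D(y) = 3*y/8 (D(y) = (y*(4 - 1))/8 = (y*3)/8 = (3*y)/8 = 3*y/8)
D(62*(-1))/h = (3*(62*(-1))/8)/(-1584) = ((3/8)*(-62))*(-1/1584) = -93/4*(-1/1584) = 31/2112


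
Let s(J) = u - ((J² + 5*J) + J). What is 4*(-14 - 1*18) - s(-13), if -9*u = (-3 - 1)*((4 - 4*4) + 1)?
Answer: -289/9 ≈ -32.111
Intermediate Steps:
u = -44/9 (u = -(-3 - 1)*((4 - 4*4) + 1)/9 = -(-4)*((4 - 16) + 1)/9 = -(-4)*(-12 + 1)/9 = -(-4)*(-11)/9 = -⅑*44 = -44/9 ≈ -4.8889)
s(J) = -44/9 - J² - 6*J (s(J) = -44/9 - ((J² + 5*J) + J) = -44/9 - (J² + 6*J) = -44/9 + (-J² - 6*J) = -44/9 - J² - 6*J)
4*(-14 - 1*18) - s(-13) = 4*(-14 - 1*18) - (-44/9 - 1*(-13)² - 6*(-13)) = 4*(-14 - 18) - (-44/9 - 1*169 + 78) = 4*(-32) - (-44/9 - 169 + 78) = -128 - 1*(-863/9) = -128 + 863/9 = -289/9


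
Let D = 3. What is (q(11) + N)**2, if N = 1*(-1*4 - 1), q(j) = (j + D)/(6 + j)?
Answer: 5041/289 ≈ 17.443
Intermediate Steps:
q(j) = (3 + j)/(6 + j) (q(j) = (j + 3)/(6 + j) = (3 + j)/(6 + j))
N = -5 (N = 1*(-4 - 1) = 1*(-5) = -5)
(q(11) + N)**2 = ((3 + 11)/(6 + 11) - 5)**2 = (14/17 - 5)**2 = (-71/17)**2 = 5041/289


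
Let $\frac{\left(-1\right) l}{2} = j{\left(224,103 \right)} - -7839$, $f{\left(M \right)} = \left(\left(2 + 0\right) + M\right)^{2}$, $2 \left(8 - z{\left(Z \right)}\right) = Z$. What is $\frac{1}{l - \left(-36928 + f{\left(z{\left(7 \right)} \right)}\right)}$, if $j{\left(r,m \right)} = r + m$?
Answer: $\frac{4}{82215} \approx 4.8653 \cdot 10^{-5}$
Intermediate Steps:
$z{\left(Z \right)} = 8 - \frac{Z}{2}$
$f{\left(M \right)} = \left(2 + M\right)^{2}$
$j{\left(r,m \right)} = m + r$
$l = -16332$ ($l = - 2 \left(\left(103 + 224\right) - -7839\right) = - 2 \left(327 + 7839\right) = \left(-2\right) 8166 = -16332$)
$\frac{1}{l - \left(-36928 + f{\left(z{\left(7 \right)} \right)}\right)} = \frac{1}{-16332 + \left(36928 - \left(2 + \left(8 - \frac{7}{2}\right)\right)^{2}\right)} = \frac{1}{-16332 + \left(36928 - \left(2 + \frac{9}{2}\right)^{2}\right)} = \frac{1}{-16332 + \left(36928 - \left(\frac{13}{2}\right)^{2}\right)} = \frac{1}{-16332 + \left(36928 - \frac{169}{4}\right)} = \frac{1}{-16332 + \frac{147543}{4}} = \frac{1}{\frac{82215}{4}} = \frac{4}{82215}$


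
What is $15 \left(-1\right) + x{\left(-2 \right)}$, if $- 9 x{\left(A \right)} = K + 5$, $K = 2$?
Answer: $- \frac{142}{9} \approx -15.778$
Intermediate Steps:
$x{\left(A \right)} = - \frac{7}{9}$ ($x{\left(A \right)} = - \frac{2 + 5}{9} = \left(- \frac{1}{9}\right) 7 = - \frac{7}{9}$)
$15 \left(-1\right) + x{\left(-2 \right)} = 15 \left(-1\right) - \frac{7}{9} = -15 - \frac{7}{9} = - \frac{142}{9}$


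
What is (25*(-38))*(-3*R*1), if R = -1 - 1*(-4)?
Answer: 8550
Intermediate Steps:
R = 3 (R = -1 + 4 = 3)
(25*(-38))*(-3*R*1) = (25*(-38))*(-3*3*1) = -(-8550) = -950*(-9) = 8550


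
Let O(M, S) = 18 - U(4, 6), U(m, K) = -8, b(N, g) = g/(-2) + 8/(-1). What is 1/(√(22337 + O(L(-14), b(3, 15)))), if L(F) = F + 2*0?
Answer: √22363/22363 ≈ 0.0066871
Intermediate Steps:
b(N, g) = -8 - g/2 (b(N, g) = g*(-½) + 8*(-1) = -g/2 - 8 = -8 - g/2)
L(F) = F (L(F) = F + 0 = F)
O(M, S) = 26 (O(M, S) = 18 - 1*(-8) = 18 + 8 = 26)
1/(√(22337 + O(L(-14), b(3, 15)))) = 1/(√(22337 + 26)) = 1/(√22363) = √22363/22363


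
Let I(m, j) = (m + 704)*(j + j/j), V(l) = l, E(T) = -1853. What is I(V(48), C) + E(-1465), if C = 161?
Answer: 119971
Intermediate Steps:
I(m, j) = (1 + j)*(704 + m) (I(m, j) = (704 + m)*(j + 1) = (704 + m)*(1 + j) = (1 + j)*(704 + m))
I(V(48), C) + E(-1465) = (704 + 48 + 704*161 + 161*48) - 1853 = (704 + 48 + 113344 + 7728) - 1853 = 121824 - 1853 = 119971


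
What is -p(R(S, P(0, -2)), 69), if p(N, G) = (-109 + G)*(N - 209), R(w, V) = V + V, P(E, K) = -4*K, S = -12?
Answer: -7720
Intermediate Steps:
R(w, V) = 2*V
p(N, G) = (-209 + N)*(-109 + G) (p(N, G) = (-109 + G)*(-209 + N) = (-209 + N)*(-109 + G))
-p(R(S, P(0, -2)), 69) = -(22781 - 209*69 - 218*(-4*(-2)) + 69*(2*(-4*(-2)))) = -(22781 - 14421 - 218*8 + 69*(2*8)) = -(22781 - 14421 - 109*16 + 69*16) = -(22781 - 14421 - 1744 + 1104) = -1*7720 = -7720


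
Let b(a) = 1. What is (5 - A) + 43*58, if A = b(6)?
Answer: 2498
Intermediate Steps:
A = 1
(5 - A) + 43*58 = (5 - 1*1) + 43*58 = (5 - 1) + 2494 = 4 + 2494 = 2498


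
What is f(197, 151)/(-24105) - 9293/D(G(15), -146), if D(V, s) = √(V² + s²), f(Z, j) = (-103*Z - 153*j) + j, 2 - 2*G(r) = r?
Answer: 43243/24105 - 18586*√85433/85433 ≈ -61.794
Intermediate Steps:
G(r) = 1 - r/2
f(Z, j) = -152*j - 103*Z (f(Z, j) = (-153*j - 103*Z) + j = -152*j - 103*Z)
f(197, 151)/(-24105) - 9293/D(G(15), -146) = (-152*151 - 103*197)/(-24105) - 9293/√((1 - ½*15)² + (-146)²) = (-22952 - 20291)*(-1/24105) - 9293/√((1 - 15/2)² + 21316) = -43243*(-1/24105) - 9293/√((-13/2)² + 21316) = 43243/24105 - 9293/√(169/4 + 21316) = 43243/24105 - 9293*2*√85433/85433 = 43243/24105 - 18586*√85433/85433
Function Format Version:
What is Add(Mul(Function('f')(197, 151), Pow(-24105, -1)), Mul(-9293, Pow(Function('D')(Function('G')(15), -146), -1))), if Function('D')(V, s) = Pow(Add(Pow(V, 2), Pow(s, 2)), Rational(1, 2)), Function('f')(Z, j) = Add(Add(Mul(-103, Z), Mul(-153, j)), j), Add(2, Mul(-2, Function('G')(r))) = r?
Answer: Add(Rational(43243, 24105), Mul(Rational(-18586, 85433), Pow(85433, Rational(1, 2)))) ≈ -61.794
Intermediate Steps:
Function('G')(r) = Add(1, Mul(Rational(-1, 2), r))
Function('f')(Z, j) = Add(Mul(-152, j), Mul(-103, Z)) (Function('f')(Z, j) = Add(Add(Mul(-153, j), Mul(-103, Z)), j) = Add(Mul(-152, j), Mul(-103, Z)))
Add(Mul(Function('f')(197, 151), Pow(-24105, -1)), Mul(-9293, Pow(Function('D')(Function('G')(15), -146), -1))) = Add(Mul(Add(Mul(-152, 151), Mul(-103, 197)), Pow(-24105, -1)), Mul(-9293, Pow(Pow(Add(Pow(Add(1, Mul(Rational(-1, 2), 15)), 2), Pow(-146, 2)), Rational(1, 2)), -1))) = Add(Mul(Add(-22952, -20291), Rational(-1, 24105)), Mul(-9293, Pow(Pow(Add(Pow(Add(1, Rational(-15, 2)), 2), 21316), Rational(1, 2)), -1))) = Add(Mul(-43243, Rational(-1, 24105)), Mul(-9293, Pow(Pow(Add(Pow(Rational(-13, 2), 2), 21316), Rational(1, 2)), -1))) = Add(Rational(43243, 24105), Mul(-9293, Pow(Pow(Add(Rational(169, 4), 21316), Rational(1, 2)), -1))) = Add(Rational(43243, 24105), Mul(-9293, Pow(Pow(Rational(85433, 4), Rational(1, 2)), -1))) = Add(Rational(43243, 24105), Mul(-9293, Pow(Mul(Rational(1, 2), Pow(85433, Rational(1, 2))), -1))) = Add(Rational(43243, 24105), Mul(-9293, Mul(Rational(2, 85433), Pow(85433, Rational(1, 2))))) = Add(Rational(43243, 24105), Mul(Rational(-18586, 85433), Pow(85433, Rational(1, 2))))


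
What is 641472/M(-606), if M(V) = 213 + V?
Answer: -213824/131 ≈ -1632.2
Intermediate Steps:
641472/M(-606) = 641472/(213 - 606) = 641472/(-393) = 641472*(-1/393) = -213824/131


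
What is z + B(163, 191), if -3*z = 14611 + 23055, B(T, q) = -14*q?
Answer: -45688/3 ≈ -15229.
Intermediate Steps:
z = -37666/3 (z = -(14611 + 23055)/3 = -⅓*37666 = -37666/3 ≈ -12555.)
z + B(163, 191) = -37666/3 - 14*191 = -37666/3 - 2674 = -45688/3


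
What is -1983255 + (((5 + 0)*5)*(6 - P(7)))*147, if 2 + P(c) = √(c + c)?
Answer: -1953855 - 3675*√14 ≈ -1.9676e+6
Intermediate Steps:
P(c) = -2 + √2*√c (P(c) = -2 + √(c + c) = -2 + √(2*c) = -2 + √2*√c)
-1983255 + (((5 + 0)*5)*(6 - P(7)))*147 = -1983255 + (((5 + 0)*5)*(6 - (-2 + √2*√7)))*147 = -1983255 + ((5*5)*(6 - (-2 + √14)))*147 = -1983255 + (25*(6 + (2 - √14)))*147 = -1983255 + (25*(8 - √14))*147 = -1983255 + (200 - 25*√14)*147 = -1983255 + (29400 - 3675*√14) = -1953855 - 3675*√14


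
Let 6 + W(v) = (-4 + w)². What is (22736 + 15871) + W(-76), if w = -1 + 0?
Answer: 38626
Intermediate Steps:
w = -1
W(v) = 19 (W(v) = -6 + (-4 - 1)² = -6 + (-5)² = -6 + 25 = 19)
(22736 + 15871) + W(-76) = (22736 + 15871) + 19 = 38607 + 19 = 38626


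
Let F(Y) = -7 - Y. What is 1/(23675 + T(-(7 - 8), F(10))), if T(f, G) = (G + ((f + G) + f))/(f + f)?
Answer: 1/23659 ≈ 4.2267e-5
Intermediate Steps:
T(f, G) = (2*G + 2*f)/(2*f) (T(f, G) = (G + ((G + f) + f))/((2*f)) = (G + (G + 2*f))*(1/(2*f)) = (2*G + 2*f)*(1/(2*f)) = (2*G + 2*f)/(2*f))
1/(23675 + T(-(7 - 8), F(10))) = 1/(23675 + ((-7 - 1*10) - (7 - 8))/((-(7 - 8)))) = 1/(23675 + ((-7 - 10) - 1*(-1))/((-1*(-1)))) = 1/(23675 + (-17 + 1)/1) = 1/(23675 + 1*(-16)) = 1/(23675 - 16) = 1/23659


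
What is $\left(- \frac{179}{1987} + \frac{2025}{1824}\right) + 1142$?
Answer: $\frac{1380878025}{1208096} \approx 1143.0$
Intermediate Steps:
$\left(- \frac{179}{1987} + \frac{2025}{1824}\right) + 1142 = \left(\left(-179\right) \frac{1}{1987} + 2025 \cdot \frac{1}{1824}\right) + 1142 = \left(- \frac{179}{1987} + \frac{675}{608}\right) + 1142 = \frac{1232393}{1208096} + 1142 = \frac{1380878025}{1208096}$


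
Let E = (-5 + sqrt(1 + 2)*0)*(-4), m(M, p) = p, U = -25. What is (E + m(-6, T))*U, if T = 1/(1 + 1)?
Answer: -1025/2 ≈ -512.50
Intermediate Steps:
T = 1/2 ≈ 0.50000
E = 20 (E = (-5 + sqrt(3)*0)*(-4) = (-5 + 0)*(-4) = -5*(-4) = 20)
(E + m(-6, T))*U = (20 + 1/2)*(-25) = (41/2)*(-25) = -1025/2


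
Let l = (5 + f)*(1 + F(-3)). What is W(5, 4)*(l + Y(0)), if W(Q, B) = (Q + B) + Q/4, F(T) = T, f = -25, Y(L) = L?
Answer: 410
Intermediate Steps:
W(Q, B) = B + 5*Q/4 (W(Q, B) = (B + Q) + Q*(¼) = (B + Q) + Q/4 = B + 5*Q/4)
l = 40 (l = (5 - 25)*(1 - 3) = -20*(-2) = 40)
W(5, 4)*(l + Y(0)) = (4 + (5/4)*5)*(40 + 0) = (4 + 25/4)*40 = (41/4)*40 = 410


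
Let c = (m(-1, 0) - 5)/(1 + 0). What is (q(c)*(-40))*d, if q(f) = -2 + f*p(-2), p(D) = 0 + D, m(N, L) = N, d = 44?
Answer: -17600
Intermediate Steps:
p(D) = D
c = -6 (c = (-1 - 5)/(1 + 0) = -6/1 = -6*1 = -6)
q(f) = -2 - 2*f (q(f) = -2 + f*(-2) = -2 - 2*f)
(q(c)*(-40))*d = ((-2 - 2*(-6))*(-40))*44 = ((-2 + 12)*(-40))*44 = (10*(-40))*44 = -400*44 = -17600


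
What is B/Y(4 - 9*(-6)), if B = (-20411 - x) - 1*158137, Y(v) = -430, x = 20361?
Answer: 198909/430 ≈ 462.58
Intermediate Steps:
B = -198909 (B = (-20411 - 1*20361) - 1*158137 = (-20411 - 20361) - 158137 = -40772 - 158137 = -198909)
B/Y(4 - 9*(-6)) = -198909/(-430) = -198909*(-1/430) = 198909/430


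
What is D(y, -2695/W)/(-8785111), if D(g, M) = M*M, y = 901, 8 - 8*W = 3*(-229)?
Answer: -18593344/169737129631 ≈ -0.00010954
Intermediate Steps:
W = 695/8 (W = 1 - 3*(-229)/8 = 1 - 1/8*(-687) = 1 + 687/8 = 695/8 ≈ 86.875)
D(g, M) = M**2
D(y, -2695/W)/(-8785111) = (-2695/695/8)**2/(-8785111) = (-2695*8/695)**2*(-1/8785111) = (-4312/139)**2*(-1/8785111) = (18593344/19321)*(-1/8785111) = -18593344/169737129631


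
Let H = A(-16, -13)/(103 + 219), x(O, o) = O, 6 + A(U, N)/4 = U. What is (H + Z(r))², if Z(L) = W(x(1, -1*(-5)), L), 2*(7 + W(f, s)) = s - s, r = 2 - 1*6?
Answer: 1371241/25921 ≈ 52.901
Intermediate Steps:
A(U, N) = -24 + 4*U
r = -4 (r = 2 - 6 = -4)
W(f, s) = -7 (W(f, s) = -7 + (s - s)/2 = -7 + (½)*0 = -7 + 0 = -7)
Z(L) = -7
H = -44/161 (H = (-24 + 4*(-16))/(103 + 219) = (-24 - 64)/322 = -88*1/322 = -44/161 ≈ -0.27329)
(H + Z(r))² = (-44/161 - 7)² = (-1171/161)² = 1371241/25921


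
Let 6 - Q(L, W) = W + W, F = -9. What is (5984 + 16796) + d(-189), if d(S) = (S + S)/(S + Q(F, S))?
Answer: 1480574/65 ≈ 22778.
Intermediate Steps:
Q(L, W) = 6 - 2*W (Q(L, W) = 6 - (W + W) = 6 - 2*W)
d(S) = 2*S/(6 - S) (d(S) = (S + S)/(S + (6 - 2*S)) = (2*S)/(6 - S) = 2*S/(6 - S))
(5984 + 16796) + d(-189) = (5984 + 16796) + 2*(-189)/(6 - 1*(-189)) = 22780 + 2*(-189)/(6 + 189) = 22780 + 2*(-189)/195 = 22780 + 2*(-189)*(1/195) = 22780 - 126/65 = 1480574/65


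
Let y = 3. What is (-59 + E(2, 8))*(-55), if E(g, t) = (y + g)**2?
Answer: 1870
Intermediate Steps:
E(g, t) = (3 + g)**2
(-59 + E(2, 8))*(-55) = (-59 + (3 + 2)**2)*(-55) = (-59 + 5**2)*(-55) = (-59 + 25)*(-55) = -34*(-55) = 1870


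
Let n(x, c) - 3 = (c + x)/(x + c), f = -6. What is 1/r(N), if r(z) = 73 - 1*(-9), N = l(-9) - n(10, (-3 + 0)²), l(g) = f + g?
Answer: 1/82 ≈ 0.012195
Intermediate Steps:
n(x, c) = 4 (n(x, c) = 3 + (c + x)/(x + c) = 3 + (c + x)/(c + x) = 3 + 1 = 4)
l(g) = -6 + g
N = -19 (N = (-6 - 9) - 1*4 = -15 - 4 = -19)
r(z) = 82 (r(z) = 73 + 9 = 82)
1/r(N) = 1/82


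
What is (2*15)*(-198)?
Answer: -5940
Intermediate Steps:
(2*15)*(-198) = 30*(-198) = -5940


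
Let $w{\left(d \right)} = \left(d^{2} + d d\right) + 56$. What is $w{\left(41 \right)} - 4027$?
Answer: $-609$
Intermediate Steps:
$w{\left(d \right)} = 56 + 2 d^{2}$ ($w{\left(d \right)} = \left(d^{2} + d^{2}\right) + 56 = 2 d^{2} + 56 = 56 + 2 d^{2}$)
$w{\left(41 \right)} - 4027 = \left(56 + 2 \cdot 41^{2}\right) - 4027 = \left(56 + 2 \cdot 1681\right) - 4027 = \left(56 + 3362\right) - 4027 = 3418 - 4027 = -609$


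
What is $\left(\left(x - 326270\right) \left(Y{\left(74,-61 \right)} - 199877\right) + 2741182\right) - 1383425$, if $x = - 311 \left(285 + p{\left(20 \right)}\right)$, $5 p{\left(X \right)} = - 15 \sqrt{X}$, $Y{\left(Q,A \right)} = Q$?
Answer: $82900621472 - 372832398 \sqrt{5} \approx 8.2067 \cdot 10^{10}$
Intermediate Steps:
$p{\left(X \right)} = - 3 \sqrt{X}$ ($p{\left(X \right)} = \frac{\left(-15\right) \sqrt{X}}{5} = - 3 \sqrt{X}$)
$x = -88635 + 1866 \sqrt{5}$ ($x = - 311 \left(285 - 3 \sqrt{20}\right) = - 311 \left(285 - 3 \cdot 2 \sqrt{5}\right) = - 311 \left(285 - 6 \sqrt{5}\right) = -88635 + 1866 \sqrt{5} \approx -84463.0$)
$\left(\left(x - 326270\right) \left(Y{\left(74,-61 \right)} - 199877\right) + 2741182\right) - 1383425 = \left(\left(\left(-88635 + 1866 \sqrt{5}\right) - 326270\right) \left(74 - 199877\right) + 2741182\right) - 1383425 = \left(\left(-414905 + 1866 \sqrt{5}\right) \left(-199803\right) + 2741182\right) - 1383425 = \left(\left(82899263715 - 372832398 \sqrt{5}\right) + 2741182\right) - 1383425 = \left(82902004897 - 372832398 \sqrt{5}\right) - 1383425 = 82900621472 - 372832398 \sqrt{5}$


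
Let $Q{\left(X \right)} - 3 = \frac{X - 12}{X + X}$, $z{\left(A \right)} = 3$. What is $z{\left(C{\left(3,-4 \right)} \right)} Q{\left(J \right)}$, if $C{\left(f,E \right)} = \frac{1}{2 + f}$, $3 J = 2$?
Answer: $- \frac{33}{2} \approx -16.5$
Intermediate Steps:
$J = \frac{2}{3}$ ($J = \frac{1}{3} \cdot 2 = \frac{2}{3} \approx 0.66667$)
$Q{\left(X \right)} = 3 + \frac{-12 + X}{2 X}$ ($Q{\left(X \right)} = 3 + \frac{X - 12}{X + X} = 3 + \frac{-12 + X}{2 X}$)
$z{\left(C{\left(3,-4 \right)} \right)} Q{\left(J \right)} = 3 \left(\frac{7}{2} - \frac{6}{\frac{2}{3}}\right) = 3 \left(\frac{7}{2} - 9\right) = 3 \left(- \frac{11}{2}\right) = - \frac{33}{2}$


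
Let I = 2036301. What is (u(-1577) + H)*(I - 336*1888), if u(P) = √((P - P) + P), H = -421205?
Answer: -590501189265 + 1401933*I*√1577 ≈ -5.905e+11 + 5.5673e+7*I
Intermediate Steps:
u(P) = √P (u(P) = √(0 + P) = √P)
(u(-1577) + H)*(I - 336*1888) = (√(-1577) - 421205)*(2036301 - 336*1888) = (I*√1577 - 421205)*(2036301 - 634368) = (-421205 + I*√1577)*1401933 = -590501189265 + 1401933*I*√1577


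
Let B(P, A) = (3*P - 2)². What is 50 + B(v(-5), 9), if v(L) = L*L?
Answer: 5379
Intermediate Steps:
v(L) = L²
B(P, A) = (-2 + 3*P)²
50 + B(v(-5), 9) = 50 + (-2 + 3*(-5)²)² = 50 + (-2 + 3*25)² = 50 + (-2 + 75)² = 50 + 73² = 50 + 5329 = 5379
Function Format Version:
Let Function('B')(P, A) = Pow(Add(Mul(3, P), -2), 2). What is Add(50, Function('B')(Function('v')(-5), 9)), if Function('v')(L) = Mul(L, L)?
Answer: 5379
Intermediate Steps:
Function('v')(L) = Pow(L, 2)
Function('B')(P, A) = Pow(Add(-2, Mul(3, P)), 2)
Add(50, Function('B')(Function('v')(-5), 9)) = Add(50, Pow(Add(-2, Mul(3, Pow(-5, 2))), 2)) = Add(50, Pow(Add(-2, Mul(3, 25)), 2)) = Add(50, Pow(Add(-2, 75), 2)) = Add(50, Pow(73, 2)) = Add(50, 5329) = 5379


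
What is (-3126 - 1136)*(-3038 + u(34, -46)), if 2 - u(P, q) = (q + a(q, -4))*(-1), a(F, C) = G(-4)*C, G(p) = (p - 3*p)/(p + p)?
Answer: 13118436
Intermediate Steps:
G(p) = -1 (G(p) = (-2*p)/((2*p)) = (-2*p)*(1/(2*p)) = -1)
a(F, C) = -C
u(P, q) = 6 + q (u(P, q) = 2 - (q - 1*(-4))*(-1) = 2 - (q + 4)*(-1) = 2 - (4 + q)*(-1) = 2 - (-4 - q) = 2 + (4 + q) = 6 + q)
(-3126 - 1136)*(-3038 + u(34, -46)) = (-3126 - 1136)*(-3038 + (6 - 46)) = -4262*(-3038 - 40) = -4262*(-3078) = 13118436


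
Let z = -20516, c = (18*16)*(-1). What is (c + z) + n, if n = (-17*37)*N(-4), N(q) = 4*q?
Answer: -10740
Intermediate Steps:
c = -288 (c = 288*(-1) = -288)
n = 10064 (n = (-17*37)*(4*(-4)) = -629*(-16) = 10064)
(c + z) + n = (-288 - 20516) + 10064 = -20804 + 10064 = -10740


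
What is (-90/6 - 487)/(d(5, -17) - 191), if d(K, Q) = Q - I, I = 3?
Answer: 502/211 ≈ 2.3791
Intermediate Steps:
d(K, Q) = -3 + Q (d(K, Q) = Q - 1*3 = Q - 3 = -3 + Q)
(-90/6 - 487)/(d(5, -17) - 191) = (-90/6 - 487)/((-3 - 17) - 191) = ((⅙)*(-90) - 487)/(-20 - 191) = (-15 - 487)/(-211) = -502*(-1/211) = 502/211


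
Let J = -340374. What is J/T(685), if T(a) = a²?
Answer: -340374/469225 ≈ -0.72540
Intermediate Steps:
J/T(685) = -340374/(685²) = -340374/469225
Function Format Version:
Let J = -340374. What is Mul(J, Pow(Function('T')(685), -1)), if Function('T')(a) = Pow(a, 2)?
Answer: Rational(-340374, 469225) ≈ -0.72540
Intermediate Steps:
Mul(J, Pow(Function('T')(685), -1)) = Mul(-340374, Pow(Pow(685, 2), -1)) = Mul(-340374, Pow(469225, -1)) = Mul(-340374, Rational(1, 469225)) = Rational(-340374, 469225)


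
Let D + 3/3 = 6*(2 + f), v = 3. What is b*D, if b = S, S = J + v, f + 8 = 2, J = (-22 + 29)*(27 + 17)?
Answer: -7775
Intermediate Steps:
J = 308 (J = 7*44 = 308)
f = -6 (f = -8 + 2 = -6)
D = -25 (D = -1 + 6*(2 - 6) = -1 + 6*(-4) = -1 - 24 = -25)
S = 311 (S = 308 + 3 = 311)
b = 311
b*D = 311*(-25) = -7775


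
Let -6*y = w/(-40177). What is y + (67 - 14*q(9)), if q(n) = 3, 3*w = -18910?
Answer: 9030370/361593 ≈ 24.974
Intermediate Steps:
w = -18910/3 (w = (⅓)*(-18910) = -18910/3 ≈ -6303.3)
y = -9455/361593 (y = -(-9455)/(9*(-40177)) = -(-9455)*(-1)/(9*40177) = -⅙*18910/120531 = -9455/361593 ≈ -0.026148)
y + (67 - 14*q(9)) = -9455/361593 + (67 - 14*3) = -9455/361593 + (67 - 42) = -9455/361593 + 25 = 9030370/361593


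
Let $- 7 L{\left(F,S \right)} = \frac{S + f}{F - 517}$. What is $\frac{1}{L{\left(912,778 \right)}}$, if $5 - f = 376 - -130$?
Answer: $- \frac{2765}{277} \approx -9.9819$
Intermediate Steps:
$f = -501$ ($f = 5 - \left(376 - -130\right) = 5 - \left(376 + 130\right) = 5 - 506 = -501$)
$L{\left(F,S \right)} = - \frac{-501 + S}{7 \left(-517 + F\right)}$ ($L{\left(F,S \right)} = - \frac{\left(S - 501\right) \frac{1}{F - 517}}{7} = - \frac{\left(-501 + S\right) \frac{1}{-517 + F}}{7} = - \frac{\frac{1}{-517 + F} \left(-501 + S\right)}{7} = - \frac{-501 + S}{7 \left(-517 + F\right)}$)
$\frac{1}{L{\left(912,778 \right)}} = \frac{1}{\frac{1}{7} \frac{1}{-517 + 912} \left(501 - 778\right)} = \frac{1}{\frac{1}{7} \cdot \frac{1}{395} \left(501 - 778\right)} = \frac{1}{\frac{1}{7} \cdot \frac{1}{395} \left(-277\right)} = \frac{1}{- \frac{277}{2765}} = - \frac{2765}{277}$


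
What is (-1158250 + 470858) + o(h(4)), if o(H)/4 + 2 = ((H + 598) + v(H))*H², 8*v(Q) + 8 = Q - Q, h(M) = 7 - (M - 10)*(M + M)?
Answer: 7201800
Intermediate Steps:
h(M) = 7 - 2*M*(-10 + M) (h(M) = 7 - (-10 + M)*2*M = 7 - 2*M*(-10 + M))
v(Q) = -1 (v(Q) = -1 + (Q - Q)/8 = -1 + (⅛)*0 = -1 + 0 = -1)
o(H) = -8 + 4*H²*(597 + H) (o(H) = -8 + 4*(((H + 598) - 1)*H²) = -8 + 4*(((598 + H) - 1)*H²) = -8 + 4*((597 + H)*H²) = -8 + 4*(H²*(597 + H)) = -8 + 4*H²*(597 + H))
(-1158250 + 470858) + o(h(4)) = (-1158250 + 470858) + (-8 + 4*(7 - 2*4² + 20*4)³ + 2388*(7 - 2*4² + 20*4)²) = -687392 + (-8 + 4*(7 - 2*16 + 80)³ + 2388*(7 - 2*16 + 80)²) = -687392 + (-8 + 4*(7 - 32 + 80)³ + 2388*(7 - 32 + 80)²) = -687392 + (-8 + 4*55³ + 2388*55²) = -687392 + (-8 + 4*166375 + 2388*3025) = -687392 + (-8 + 665500 + 7223700) = -687392 + 7889192 = 7201800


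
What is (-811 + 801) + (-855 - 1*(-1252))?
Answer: 387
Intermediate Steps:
(-811 + 801) + (-855 - 1*(-1252)) = -10 + (-855 + 1252) = -10 + 397 = 387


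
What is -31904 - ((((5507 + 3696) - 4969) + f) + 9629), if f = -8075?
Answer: -37692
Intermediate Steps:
-31904 - ((((5507 + 3696) - 4969) + f) + 9629) = -31904 - ((((5507 + 3696) - 4969) - 8075) + 9629) = -31904 - (((9203 - 4969) - 8075) + 9629) = -31904 - ((4234 - 8075) + 9629) = -31904 - (-3841 + 9629) = -31904 - 1*5788 = -31904 - 5788 = -37692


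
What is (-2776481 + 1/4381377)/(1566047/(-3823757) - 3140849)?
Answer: 1661259906054008584/1879273510263934785 ≈ 0.88399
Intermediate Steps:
(-2776481 + 1/4381377)/(1566047/(-3823757) - 3140849) = (-2776481 + 1/4381377)/(1566047*(-1/3823757) - 3140849) = -12164809994336/(4381377*(-223721/546251 - 3140849)) = -12164809994336/(4381377*(-1715692130820/546251)) = -12164809994336/4381377*(-546251/1715692130820) = 1661259906054008584/1879273510263934785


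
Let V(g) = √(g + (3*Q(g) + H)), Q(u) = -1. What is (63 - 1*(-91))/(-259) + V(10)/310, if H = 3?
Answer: -22/37 + √10/310 ≈ -0.58439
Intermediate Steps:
V(g) = √g (V(g) = √(g + (3*(-1) + 3)) = √(g + (-3 + 3)) = √(g + 0) = √g)
(63 - 1*(-91))/(-259) + V(10)/310 = (63 - 1*(-91))/(-259) + √10/310 = (63 + 91)*(-1/259) + √10*(1/310) = 154*(-1/259) + √10/310 = -22/37 + √10/310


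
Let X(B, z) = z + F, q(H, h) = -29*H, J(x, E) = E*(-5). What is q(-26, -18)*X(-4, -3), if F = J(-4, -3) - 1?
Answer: 8294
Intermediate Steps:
J(x, E) = -5*E
F = 14 (F = -5*(-3) - 1 = 15 - 1 = 14)
X(B, z) = 14 + z (X(B, z) = z + 14 = 14 + z)
q(-26, -18)*X(-4, -3) = (-29*(-26))*(14 - 3) = 754*11 = 8294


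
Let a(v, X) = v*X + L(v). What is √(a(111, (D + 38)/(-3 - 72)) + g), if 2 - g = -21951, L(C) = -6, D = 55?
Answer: √545234/5 ≈ 147.68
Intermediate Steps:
g = 21953 (g = 2 - 1*(-21951) = 2 + 21951 = 21953)
a(v, X) = -6 + X*v (a(v, X) = v*X - 6 = X*v - 6 = -6 + X*v)
√(a(111, (D + 38)/(-3 - 72)) + g) = √((-6 + ((55 + 38)/(-3 - 72))*111) + 21953) = √((-6 + (93/(-75))*111) + 21953) = √((-6 + (93*(-1/75))*111) + 21953) = √((-6 - 31/25*111) + 21953) = √((-6 - 3441/25) + 21953) = √(-3591/25 + 21953) = √(545234/25) = √545234/5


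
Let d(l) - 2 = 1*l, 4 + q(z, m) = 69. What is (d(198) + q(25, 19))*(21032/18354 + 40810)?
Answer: 99248829790/9177 ≈ 1.0815e+7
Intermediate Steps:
q(z, m) = 65 (q(z, m) = -4 + 69 = 65)
d(l) = 2 + l (d(l) = 2 + 1*l = 2 + l)
(d(198) + q(25, 19))*(21032/18354 + 40810) = ((2 + 198) + 65)*(21032/18354 + 40810) = (200 + 65)*(21032*(1/18354) + 40810) = 265*(10516/9177 + 40810) = 265*(374523886/9177) = 99248829790/9177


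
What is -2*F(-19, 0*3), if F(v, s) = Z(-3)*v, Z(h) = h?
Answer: -114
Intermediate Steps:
F(v, s) = -3*v
-2*F(-19, 0*3) = -(-6)*(-19) = -2*57 = -114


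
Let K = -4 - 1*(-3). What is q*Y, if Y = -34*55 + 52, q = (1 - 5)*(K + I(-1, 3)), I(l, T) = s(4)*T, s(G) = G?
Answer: 79992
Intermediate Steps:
K = -1 (K = -4 + 3 = -1)
I(l, T) = 4*T
q = -44 (q = (1 - 5)*(-1 + 4*3) = -4*(-1 + 12) = -4*11 = -44)
Y = -1818 (Y = -1870 + 52 = -1818)
q*Y = -44*(-1818) = 79992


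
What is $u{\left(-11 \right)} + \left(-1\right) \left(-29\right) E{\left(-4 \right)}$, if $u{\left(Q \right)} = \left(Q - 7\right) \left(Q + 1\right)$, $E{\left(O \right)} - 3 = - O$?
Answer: $383$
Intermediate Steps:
$E{\left(O \right)} = 3 - O$
$u{\left(Q \right)} = \left(1 + Q\right) \left(-7 + Q\right)$ ($u{\left(Q \right)} = \left(-7 + Q\right) \left(1 + Q\right) = \left(1 + Q\right) \left(-7 + Q\right)$)
$u{\left(-11 \right)} + \left(-1\right) \left(-29\right) E{\left(-4 \right)} = \left(-7 + \left(-11\right)^{2} - -66\right) + \left(-1\right) \left(-29\right) \left(3 - -4\right) = \left(-7 + 121 + 66\right) + 29 \left(3 + 4\right) = 180 + 29 \cdot 7 = 180 + 203 = 383$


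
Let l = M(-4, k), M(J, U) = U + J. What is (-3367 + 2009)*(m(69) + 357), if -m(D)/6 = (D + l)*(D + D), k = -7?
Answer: 64731786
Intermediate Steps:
M(J, U) = J + U
l = -11 (l = -4 - 7 = -11)
m(D) = -12*D*(-11 + D) (m(D) = -6*(D - 11)*(D + D) = -6*(-11 + D)*2*D = -12*D*(-11 + D))
(-3367 + 2009)*(m(69) + 357) = (-3367 + 2009)*(12*69*(11 - 1*69) + 357) = -1358*(12*69*(11 - 69) + 357) = -1358*(12*69*(-58) + 357) = -1358*(-48024 + 357) = -1358*(-47667) = 64731786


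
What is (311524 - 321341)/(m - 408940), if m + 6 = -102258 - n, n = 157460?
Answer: 9817/668664 ≈ 0.014682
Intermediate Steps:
m = -259724 (m = -6 + (-102258 - 1*157460) = -6 + (-102258 - 157460) = -6 - 259718 = -259724)
(311524 - 321341)/(m - 408940) = (311524 - 321341)/(-259724 - 408940) = -9817/(-668664) = -9817*(-1/668664) = 9817/668664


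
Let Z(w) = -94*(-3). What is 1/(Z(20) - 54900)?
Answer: -1/54618 ≈ -1.8309e-5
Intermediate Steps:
Z(w) = 282
1/(Z(20) - 54900) = 1/(282 - 54900) = 1/(-54618) = -1/54618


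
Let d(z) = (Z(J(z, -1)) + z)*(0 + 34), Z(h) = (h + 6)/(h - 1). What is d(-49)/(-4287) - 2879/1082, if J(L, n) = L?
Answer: -264282467/115963350 ≈ -2.2790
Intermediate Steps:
Z(h) = (6 + h)/(-1 + h)
d(z) = 34*z + 34*(6 + z)/(-1 + z) (d(z) = ((6 + z)/(-1 + z) + z)*(0 + 34) = (z + (6 + z)/(-1 + z))*34 = 34*z + 34*(6 + z)/(-1 + z))
d(-49)/(-4287) - 2879/1082 = (34*(6 + (-49)²)/(-1 - 49))/(-4287) - 2879/1082 = (34*(6 + 2401)/(-50))*(-1/4287) - 2879*1/1082 = (34*(-1/50)*2407)*(-1/4287) - 2879/1082 = -40919/25*(-1/4287) - 2879/1082 = 40919/107175 - 2879/1082 = -264282467/115963350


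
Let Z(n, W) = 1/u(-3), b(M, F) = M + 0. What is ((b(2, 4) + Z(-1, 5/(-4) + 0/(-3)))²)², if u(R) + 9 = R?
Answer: 279841/20736 ≈ 13.495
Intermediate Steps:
u(R) = -9 + R
b(M, F) = M
Z(n, W) = -1/12 (Z(n, W) = 1/(-9 - 3) = 1/(-12) = -1/12)
((b(2, 4) + Z(-1, 5/(-4) + 0/(-3)))²)² = ((2 - 1/12)²)² = ((23/12)²)² = (529/144)² = 279841/20736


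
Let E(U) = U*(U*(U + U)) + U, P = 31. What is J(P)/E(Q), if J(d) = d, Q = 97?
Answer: 31/1825443 ≈ 1.6982e-5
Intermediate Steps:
E(U) = U + 2*U**3 (E(U) = U*(U*(2*U)) + U = U*(2*U**2) + U = 2*U**3 + U = U + 2*U**3)
J(P)/E(Q) = 31/(97 + 2*97**3) = 31/(97 + 2*912673) = 31/(97 + 1825346) = 31/1825443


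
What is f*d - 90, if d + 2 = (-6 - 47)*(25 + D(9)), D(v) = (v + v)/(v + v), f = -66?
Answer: 90990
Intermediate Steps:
D(v) = 1 (D(v) = (2*v)/((2*v)) = (2*v)*(1/(2*v)) = 1)
d = -1380 (d = -2 + (-6 - 47)*(25 + 1) = -2 - 53*26 = -2 - 1378 = -1380)
f*d - 90 = -66*(-1380) - 90 = 91080 - 90 = 90990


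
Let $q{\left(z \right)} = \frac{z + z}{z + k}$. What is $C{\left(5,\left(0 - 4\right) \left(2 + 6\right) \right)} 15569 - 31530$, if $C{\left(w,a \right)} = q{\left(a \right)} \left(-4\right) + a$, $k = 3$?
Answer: $- \frac{19348066}{29} \approx -6.6718 \cdot 10^{5}$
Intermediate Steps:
$q{\left(z \right)} = \frac{2 z}{3 + z}$ ($q{\left(z \right)} = \frac{z + z}{z + 3} = \frac{2 z}{3 + z}$)
$C{\left(w,a \right)} = a - \frac{8 a}{3 + a}$ ($C{\left(w,a \right)} = \frac{2 a}{3 + a} \left(-4\right) + a = - \frac{8 a}{3 + a} + a = a - \frac{8 a}{3 + a}$)
$C{\left(5,\left(0 - 4\right) \left(2 + 6\right) \right)} 15569 - 31530 = \frac{\left(0 - 4\right) \left(2 + 6\right) \left(-5 + \left(0 - 4\right) \left(2 + 6\right)\right)}{3 + \left(0 - 4\right) \left(2 + 6\right)} 15569 - 31530 = \frac{\left(-4\right) 8 \left(-5 - 32\right)}{3 - 32} \cdot 15569 - 31530 = - \frac{32 \left(-5 - 32\right)}{3 - 32} \cdot 15569 - 31530 = \left(-32\right) \frac{1}{-29} \left(-37\right) 15569 - 31530 = \left(-32\right) \left(- \frac{1}{29}\right) \left(-37\right) 15569 - 31530 = \left(- \frac{1184}{29}\right) 15569 - 31530 = - \frac{18433696}{29} - 31530 = - \frac{19348066}{29}$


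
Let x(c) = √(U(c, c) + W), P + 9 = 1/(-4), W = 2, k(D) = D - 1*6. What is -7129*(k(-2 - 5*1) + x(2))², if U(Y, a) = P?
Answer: -4612463/4 + 92677*I*√29 ≈ -1.1531e+6 + 4.9908e+5*I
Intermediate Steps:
k(D) = -6 + D (k(D) = D - 6 = -6 + D)
P = -37/4 (P = -9 + 1/(-4) = -9 + 1*(-¼) = -9 - ¼ = -37/4 ≈ -9.2500)
U(Y, a) = -37/4
x(c) = I*√29/2 (x(c) = √(-37/4 + 2) = √(-29/4) = I*√29/2)
-7129*(k(-2 - 5*1) + x(2))² = -7129*((-6 + (-2 - 5*1)) + I*√29/2)² = -7129*((-6 + (-2 - 5)) + I*√29/2)² = -7129*((-6 - 7) + I*√29/2)² = -7129*(-13 + I*√29/2)²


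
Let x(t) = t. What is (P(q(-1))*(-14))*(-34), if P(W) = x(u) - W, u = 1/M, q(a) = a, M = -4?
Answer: 357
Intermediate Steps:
u = -¼ (u = 1/(-4) = -¼ ≈ -0.25000)
P(W) = -¼ - W
(P(q(-1))*(-14))*(-34) = ((-¼ - 1*(-1))*(-14))*(-34) = ((-¼ + 1)*(-14))*(-34) = ((¾)*(-14))*(-34) = -21/2*(-34) = 357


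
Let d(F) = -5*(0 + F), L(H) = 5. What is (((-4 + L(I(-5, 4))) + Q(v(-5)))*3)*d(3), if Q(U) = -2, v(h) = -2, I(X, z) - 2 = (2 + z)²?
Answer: 45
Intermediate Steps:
I(X, z) = 2 + (2 + z)²
d(F) = -5*F
(((-4 + L(I(-5, 4))) + Q(v(-5)))*3)*d(3) = (((-4 + 5) - 2)*3)*(-5*3) = ((1 - 2)*3)*(-15) = -1*3*(-15) = -3*(-15) = 45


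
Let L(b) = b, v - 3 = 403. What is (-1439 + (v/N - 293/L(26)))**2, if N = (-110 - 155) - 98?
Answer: 187640601050809/89075844 ≈ 2.1065e+6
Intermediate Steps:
v = 406 (v = 3 + 403 = 406)
N = -363 (N = -265 - 98 = -363)
(-1439 + (v/N - 293/L(26)))**2 = (-1439 + (406/(-363) - 293/26))**2 = (-1439 + (406*(-1/363) - 293*1/26))**2 = (-1439 + (-406/363 - 293/26))**2 = (-1439 - 116915/9438)**2 = (-13698197/9438)**2 = 187640601050809/89075844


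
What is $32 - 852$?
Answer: $-820$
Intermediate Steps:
$32 - 852 = -820$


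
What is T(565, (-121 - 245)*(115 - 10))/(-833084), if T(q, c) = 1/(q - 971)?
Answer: 1/338232104 ≈ 2.9566e-9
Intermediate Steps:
T(q, c) = 1/(-971 + q)
T(565, (-121 - 245)*(115 - 10))/(-833084) = 1/((-971 + 565)*(-833084)) = -1/833084/(-406) = -1/406*(-1/833084) = 1/338232104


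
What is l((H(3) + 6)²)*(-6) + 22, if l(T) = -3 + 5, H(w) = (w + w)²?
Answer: 10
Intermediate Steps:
H(w) = 4*w² (H(w) = (2*w)² = 4*w²)
l(T) = 2
l((H(3) + 6)²)*(-6) + 22 = 2*(-6) + 22 = -12 + 22 = 10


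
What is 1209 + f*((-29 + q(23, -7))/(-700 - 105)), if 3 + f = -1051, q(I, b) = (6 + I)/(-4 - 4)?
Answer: 3755433/3220 ≈ 1166.3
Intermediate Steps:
q(I, b) = -¾ - I/8 (q(I, b) = (6 + I)/(-8) = (6 + I)*(-⅛) = -¾ - I/8)
f = -1054 (f = -3 - 1051 = -1054)
1209 + f*((-29 + q(23, -7))/(-700 - 105)) = 1209 - 1054*(-29 + (-¾ - ⅛*23))/(-700 - 105) = 1209 - 1054*(-29 + (-¾ - 23/8))/(-805) = 1209 - 1054*(-29 - 29/8)*(-1)/805 = 1209 - (-137547)*(-1)/(4*805) = 1209 - 1054*261/6440 = 1209 - 137547/3220 = 3755433/3220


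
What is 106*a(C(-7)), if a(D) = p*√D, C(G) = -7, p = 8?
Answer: 848*I*√7 ≈ 2243.6*I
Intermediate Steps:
a(D) = 8*√D
106*a(C(-7)) = 106*(8*√(-7)) = 106*(8*(I*√7)) = 106*(8*I*√7) = 848*I*√7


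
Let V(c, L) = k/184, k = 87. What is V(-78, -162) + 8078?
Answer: 1486439/184 ≈ 8078.5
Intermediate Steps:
V(c, L) = 87/184
V(-78, -162) + 8078 = 87/184 + 8078 = 1486439/184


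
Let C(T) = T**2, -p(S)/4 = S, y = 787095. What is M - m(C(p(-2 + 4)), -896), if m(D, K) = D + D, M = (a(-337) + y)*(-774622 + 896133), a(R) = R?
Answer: 95599751210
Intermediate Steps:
p(S) = -4*S
M = 95599751338 (M = (-337 + 787095)*(-774622 + 896133) = 786758*121511 = 95599751338)
m(D, K) = 2*D
M - m(C(p(-2 + 4)), -896) = 95599751338 - 2*(-4*(-2 + 4))**2 = 95599751338 - 2*(-4*2)**2 = 95599751338 - 2*(-8)**2 = 95599751338 - 2*64 = 95599751338 - 1*128 = 95599751338 - 128 = 95599751210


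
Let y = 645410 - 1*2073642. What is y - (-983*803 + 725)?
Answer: -639608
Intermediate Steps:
y = -1428232 (y = 645410 - 2073642 = -1428232)
y - (-983*803 + 725) = -1428232 - (-983*803 + 725) = -1428232 - (-789349 + 725) = -1428232 - 1*(-788624) = -1428232 + 788624 = -639608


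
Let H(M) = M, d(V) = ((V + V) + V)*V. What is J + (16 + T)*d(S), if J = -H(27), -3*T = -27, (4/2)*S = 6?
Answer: 648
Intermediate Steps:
S = 3 (S = (½)*6 = 3)
T = 9 (T = -⅓*(-27) = 9)
d(V) = 3*V² (d(V) = (2*V + V)*V = (3*V)*V = 3*V²)
J = -27 (J = -1*27 = -27)
J + (16 + T)*d(S) = -27 + (16 + 9)*(3*3²) = -27 + 25*(3*9) = -27 + 25*27 = -27 + 675 = 648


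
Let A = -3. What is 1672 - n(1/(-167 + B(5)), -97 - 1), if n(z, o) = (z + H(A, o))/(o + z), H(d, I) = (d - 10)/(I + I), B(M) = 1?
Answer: 888591415/531454 ≈ 1672.0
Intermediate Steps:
H(d, I) = (-10 + d)/(2*I) (H(d, I) = (-10 + d)/((2*I)) = (-10 + d)*(1/(2*I)) = (-10 + d)/(2*I))
n(z, o) = (z - 13/(2*o))/(o + z) (n(z, o) = (z + (-10 - 3)/(2*o))/(o + z) = (z + (½)*(-13)/o)/(o + z) = (z - 13/(2*o))/(o + z))
1672 - n(1/(-167 + B(5)), -97 - 1) = 1672 - (-13/2 + (-97 - 1)/(-167 + 1))/((-97 - 1)*((-97 - 1) + 1/(-167 + 1))) = 1672 - (-13/2 - 98/(-166))/((-98)*(-98 + 1/(-166))) = 1672 - (-1)*(-13/2 - 98*(-1/166))/(98*(-98 - 1/166)) = 1672 - (-1)*(-13/2 + 49/83)/(98*(-16269/166)) = 1672 - (-1)*(-166)*(-981)/(98*16269*166) = 1672 - 1*(-327/531454) = 1672 + 327/531454 = 888591415/531454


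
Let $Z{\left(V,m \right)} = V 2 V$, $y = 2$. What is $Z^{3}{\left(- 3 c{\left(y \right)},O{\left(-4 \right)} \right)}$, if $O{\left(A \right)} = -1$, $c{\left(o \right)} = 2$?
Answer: $373248$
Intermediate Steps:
$Z{\left(V,m \right)} = 2 V^{2}$
$Z^{3}{\left(- 3 c{\left(y \right)},O{\left(-4 \right)} \right)} = \left(2 \left(\left(-3\right) 2\right)^{2}\right)^{3} = \left(2 \left(-6\right)^{2}\right)^{3} = \left(2 \cdot 36\right)^{3} = 72^{3} = 373248$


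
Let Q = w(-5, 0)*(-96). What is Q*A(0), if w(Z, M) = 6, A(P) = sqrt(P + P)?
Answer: 0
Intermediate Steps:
A(P) = sqrt(2)*sqrt(P) (A(P) = sqrt(2*P) = sqrt(2)*sqrt(P))
Q = -576 (Q = 6*(-96) = -576)
Q*A(0) = -576*sqrt(2)*sqrt(0) = -576*sqrt(2)*0 = -576*0 = 0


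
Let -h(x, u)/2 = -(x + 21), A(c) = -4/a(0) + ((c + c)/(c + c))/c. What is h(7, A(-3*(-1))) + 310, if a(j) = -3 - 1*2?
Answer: 366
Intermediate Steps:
a(j) = -5 (a(j) = -3 - 2 = -5)
A(c) = 4/5 + 1/c (A(c) = -4/(-5) + ((c + c)/(c + c))/c = -4*(-1/5) + ((2*c)/((2*c)))/c = 4/5 + ((2*c)*(1/(2*c)))/c = 4/5 + 1/c)
h(x, u) = 42 + 2*x (h(x, u) = -(-2)*(x + 21) = -(-2)*(21 + x) = -2*(-21 - x) = 42 + 2*x)
h(7, A(-3*(-1))) + 310 = (42 + 2*7) + 310 = (42 + 14) + 310 = 56 + 310 = 366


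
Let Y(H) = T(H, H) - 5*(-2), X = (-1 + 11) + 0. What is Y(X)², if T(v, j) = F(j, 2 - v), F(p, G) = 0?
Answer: 100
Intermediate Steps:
T(v, j) = 0
X = 10 (X = 10 + 0 = 10)
Y(H) = 10 (Y(H) = 0 - 5*(-2) = 0 + 10 = 10)
Y(X)² = 10² = 100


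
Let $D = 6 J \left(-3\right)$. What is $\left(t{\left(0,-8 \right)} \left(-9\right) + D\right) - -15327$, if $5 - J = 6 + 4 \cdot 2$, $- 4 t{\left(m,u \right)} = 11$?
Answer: $\frac{62055}{4} \approx 15514.0$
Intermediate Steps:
$t{\left(m,u \right)} = - \frac{11}{4}$ ($t{\left(m,u \right)} = \left(- \frac{1}{4}\right) 11 = - \frac{11}{4}$)
$J = -9$ ($J = 5 - \left(6 + 4 \cdot 2\right) = 5 - \left(6 + 8\right) = 5 - 14 = -9$)
$D = 162$ ($D = 6 \left(-9\right) \left(-3\right) = \left(-54\right) \left(-3\right) = 162$)
$\left(t{\left(0,-8 \right)} \left(-9\right) + D\right) - -15327 = \left(\left(- \frac{11}{4}\right) \left(-9\right) + 162\right) - -15327 = \left(\frac{99}{4} + 162\right) + 15327 = \frac{747}{4} + 15327 = \frac{62055}{4}$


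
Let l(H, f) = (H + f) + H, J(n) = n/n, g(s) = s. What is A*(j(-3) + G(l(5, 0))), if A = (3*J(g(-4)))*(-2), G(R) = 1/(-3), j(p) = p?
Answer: 20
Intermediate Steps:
J(n) = 1
l(H, f) = f + 2*H
G(R) = -1/3
A = -6 (A = (3*1)*(-2) = 3*(-2) = -6)
A*(j(-3) + G(l(5, 0))) = -6*(-3 - 1/3) = -6*(-10/3) = 20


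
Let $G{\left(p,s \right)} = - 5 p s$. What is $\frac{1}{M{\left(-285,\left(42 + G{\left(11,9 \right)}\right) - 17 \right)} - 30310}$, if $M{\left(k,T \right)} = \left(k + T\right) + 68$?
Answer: $- \frac{1}{30997} \approx -3.2261 \cdot 10^{-5}$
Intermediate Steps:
$G{\left(p,s \right)} = - 5 p s$
$M{\left(k,T \right)} = 68 + T + k$ ($M{\left(k,T \right)} = \left(T + k\right) + 68 = 68 + T + k$)
$\frac{1}{M{\left(-285,\left(42 + G{\left(11,9 \right)}\right) - 17 \right)} - 30310} = \frac{1}{\left(68 + \left(\left(42 - 55 \cdot 9\right) - 17\right) - 285\right) - 30310} = \frac{1}{\left(68 + \left(\left(42 - 495\right) - 17\right) - 285\right) - 30310} = \frac{1}{\left(68 - 470 - 285\right) - 30310} = \frac{1}{-687 - 30310} = \frac{1}{-30997} = - \frac{1}{30997}$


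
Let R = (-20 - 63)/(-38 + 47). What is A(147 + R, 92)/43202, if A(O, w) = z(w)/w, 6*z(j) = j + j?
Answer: 1/129606 ≈ 7.7157e-6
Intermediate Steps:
R = -83/9 ≈ -9.2222
z(j) = j/3 (z(j) = (j + j)/6 = (2*j)/6 = j/3)
A(O, w) = 1/3 (A(O, w) = (w/3)/w = 1/3)
A(147 + R, 92)/43202 = (1/3)/43202 = (1/3)*(1/43202) = 1/129606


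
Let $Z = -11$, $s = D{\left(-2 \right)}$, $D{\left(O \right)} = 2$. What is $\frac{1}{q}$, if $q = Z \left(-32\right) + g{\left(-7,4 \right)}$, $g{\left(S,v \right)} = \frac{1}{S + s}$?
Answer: $\frac{5}{1759} \approx 0.0028425$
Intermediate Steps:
$s = 2$
$g{\left(S,v \right)} = \frac{1}{2 + S}$ ($g{\left(S,v \right)} = \frac{1}{S + 2} = \frac{1}{2 + S}$)
$q = \frac{1759}{5}$ ($q = \left(-11\right) \left(-32\right) + \frac{1}{2 - 7} = 352 + \frac{1}{-5} = 352 - \frac{1}{5} = \frac{1759}{5} \approx 351.8$)
$\frac{1}{q} = \frac{1}{\frac{1759}{5}} = \frac{5}{1759}$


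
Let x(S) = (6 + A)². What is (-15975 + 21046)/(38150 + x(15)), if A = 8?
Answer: 461/3486 ≈ 0.13224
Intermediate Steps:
x(S) = 196 (x(S) = (6 + 8)² = 14² = 196)
(-15975 + 21046)/(38150 + x(15)) = (-15975 + 21046)/(38150 + 196) = 5071/38346 = 5071*(1/38346) = 461/3486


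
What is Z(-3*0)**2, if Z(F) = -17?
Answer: 289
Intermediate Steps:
Z(-3*0)**2 = (-17)**2 = 289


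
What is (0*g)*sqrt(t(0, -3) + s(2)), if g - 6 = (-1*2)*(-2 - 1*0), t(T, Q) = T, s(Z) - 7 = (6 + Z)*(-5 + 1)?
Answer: 0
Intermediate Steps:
s(Z) = -17 - 4*Z (s(Z) = 7 + (6 + Z)*(-5 + 1) = 7 + (6 + Z)*(-4) = 7 + (-24 - 4*Z) = -17 - 4*Z)
g = 10 (g = 6 + (-1*2)*(-2 - 1*0) = 6 - 2*(-2 + 0) = 6 - 2*(-2) = 6 + 4 = 10)
(0*g)*sqrt(t(0, -3) + s(2)) = (0*10)*sqrt(0 + (-17 - 4*2)) = 0*sqrt(0 + (-17 - 8)) = 0*sqrt(0 - 25) = 0*sqrt(-25) = 0*(5*I) = 0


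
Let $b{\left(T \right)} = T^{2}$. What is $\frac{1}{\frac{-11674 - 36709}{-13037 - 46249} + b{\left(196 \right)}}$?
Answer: $\frac{59286}{2277579359} \approx 2.603 \cdot 10^{-5}$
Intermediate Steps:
$\frac{1}{\frac{-11674 - 36709}{-13037 - 46249} + b{\left(196 \right)}} = \frac{1}{\frac{-11674 - 36709}{-13037 - 46249} + 196^{2}} = \frac{1}{\frac{-11674 - 36709}{-59286} + 38416} = \frac{1}{\left(-11674 - 36709\right) \left(- \frac{1}{59286}\right) + 38416} = \frac{1}{\left(-48383\right) \left(- \frac{1}{59286}\right) + 38416} = \frac{1}{\frac{48383}{59286} + 38416} = \frac{1}{\frac{2277579359}{59286}} = \frac{59286}{2277579359}$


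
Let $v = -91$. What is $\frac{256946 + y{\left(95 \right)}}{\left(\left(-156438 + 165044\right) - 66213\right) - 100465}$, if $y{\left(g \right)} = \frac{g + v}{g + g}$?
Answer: $- \frac{3051234}{1877105} \approx -1.6255$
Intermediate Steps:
$y{\left(g \right)} = \frac{-91 + g}{2 g}$ ($y{\left(g \right)} = \frac{g - 91}{g + g} = \frac{-91 + g}{2 g}$)
$\frac{256946 + y{\left(95 \right)}}{\left(\left(-156438 + 165044\right) - 66213\right) - 100465} = \frac{256946 + \frac{-91 + 95}{2 \cdot 95}}{\left(\left(-156438 + 165044\right) - 66213\right) - 100465} = \frac{256946 + \frac{1}{2} \cdot \frac{1}{95} \cdot 4}{\left(8606 - 66213\right) - 100465} = \frac{256946 + \frac{2}{95}}{-57607 - 100465} = \frac{24409872}{95 \left(-158072\right)} = \frac{24409872}{95} \left(- \frac{1}{158072}\right) = - \frac{3051234}{1877105}$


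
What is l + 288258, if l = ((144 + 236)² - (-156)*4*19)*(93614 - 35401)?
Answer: 9096418786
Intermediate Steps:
l = 9096130528 (l = (380² - 39*(-16)*19)*58213 = (144400 + 624*19)*58213 = (144400 + 11856)*58213 = 156256*58213 = 9096130528)
l + 288258 = 9096130528 + 288258 = 9096418786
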